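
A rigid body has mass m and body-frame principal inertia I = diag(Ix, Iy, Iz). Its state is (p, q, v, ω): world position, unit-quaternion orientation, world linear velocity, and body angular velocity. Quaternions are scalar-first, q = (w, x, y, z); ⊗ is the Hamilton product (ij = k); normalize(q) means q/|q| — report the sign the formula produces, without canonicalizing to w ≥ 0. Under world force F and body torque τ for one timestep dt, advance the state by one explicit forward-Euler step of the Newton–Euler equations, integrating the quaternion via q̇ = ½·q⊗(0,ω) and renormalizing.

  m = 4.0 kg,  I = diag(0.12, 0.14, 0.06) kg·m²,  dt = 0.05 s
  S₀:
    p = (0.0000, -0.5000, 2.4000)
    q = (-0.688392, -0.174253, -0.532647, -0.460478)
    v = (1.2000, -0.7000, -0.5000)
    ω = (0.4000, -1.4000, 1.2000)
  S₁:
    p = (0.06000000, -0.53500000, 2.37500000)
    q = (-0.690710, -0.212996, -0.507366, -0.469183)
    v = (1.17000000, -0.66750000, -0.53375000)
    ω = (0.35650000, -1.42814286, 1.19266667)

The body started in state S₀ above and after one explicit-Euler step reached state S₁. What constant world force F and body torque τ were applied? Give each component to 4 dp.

F = (-2.4000, 2.6000, -2.7000)
τ = (0.0300, -0.0500, -0.0200)

rate change Δω = (-0.04350000, -0.02814286, -0.00733333)
gyro term ω₀×Iω₀ = (0.1344, 0.0288, -0.0112)
applied torque τ = (0.0300, -0.0500, -0.0200)
v₁ − v₀ = (-0.03000000, 0.03250000, -0.03375000)
F = m·Δv/dt = (-2.4000, 2.6000, -2.7000)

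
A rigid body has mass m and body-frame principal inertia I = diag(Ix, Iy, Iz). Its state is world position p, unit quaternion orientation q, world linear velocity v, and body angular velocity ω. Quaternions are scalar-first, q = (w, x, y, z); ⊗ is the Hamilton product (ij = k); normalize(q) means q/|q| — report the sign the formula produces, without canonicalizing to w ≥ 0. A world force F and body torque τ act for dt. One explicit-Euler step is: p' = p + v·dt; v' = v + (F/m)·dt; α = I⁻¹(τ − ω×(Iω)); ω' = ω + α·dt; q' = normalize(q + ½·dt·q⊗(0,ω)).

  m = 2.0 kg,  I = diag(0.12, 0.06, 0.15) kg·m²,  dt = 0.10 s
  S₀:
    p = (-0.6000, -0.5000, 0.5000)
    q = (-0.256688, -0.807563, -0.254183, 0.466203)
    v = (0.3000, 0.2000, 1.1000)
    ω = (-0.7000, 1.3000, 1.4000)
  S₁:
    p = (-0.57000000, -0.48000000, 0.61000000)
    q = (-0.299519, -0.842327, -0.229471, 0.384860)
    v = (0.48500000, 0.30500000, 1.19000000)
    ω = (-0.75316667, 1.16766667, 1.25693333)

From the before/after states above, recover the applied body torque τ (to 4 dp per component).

τ = (0.1000, -0.0500, -0.1600)

ω₁ − ω₀ = (-0.05316667, -0.13233333, -0.14306667)
applied torque τ = (0.1000, -0.0500, -0.1600)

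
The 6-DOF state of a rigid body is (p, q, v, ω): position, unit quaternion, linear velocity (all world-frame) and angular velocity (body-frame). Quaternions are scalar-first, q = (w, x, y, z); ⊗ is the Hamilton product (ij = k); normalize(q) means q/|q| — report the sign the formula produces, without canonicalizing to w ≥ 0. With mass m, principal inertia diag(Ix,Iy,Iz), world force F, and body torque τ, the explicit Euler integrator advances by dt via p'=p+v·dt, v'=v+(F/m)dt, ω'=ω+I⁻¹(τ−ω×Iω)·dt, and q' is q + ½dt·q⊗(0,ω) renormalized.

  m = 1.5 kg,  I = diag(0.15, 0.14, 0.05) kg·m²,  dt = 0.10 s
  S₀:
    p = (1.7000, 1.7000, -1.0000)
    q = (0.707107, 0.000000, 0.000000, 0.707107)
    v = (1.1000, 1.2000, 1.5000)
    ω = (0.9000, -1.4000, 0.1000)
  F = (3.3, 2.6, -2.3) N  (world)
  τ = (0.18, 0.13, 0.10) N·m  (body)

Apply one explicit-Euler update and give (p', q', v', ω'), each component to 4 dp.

new position p' = (1.8100, 1.8200, -0.8500)
v + (F/m)dt = (1.3200, 1.3733, 1.3467)
α = I⁻¹(τ − ω×Iω) = (1.1160, 0.8643, 1.7480)
ω' = ω + α·dt = (1.0116, -1.3136, 0.2748)
Hamilton product q⊗(0,ω) = (-0.0707107, 1.6263461, -0.3535535, 0.0707107)
q' = normalize(q + ½dt·q⊗(0,ω)) = (0.7011, 0.0810, -0.0176, 0.7082)

p' = (1.8100, 1.8200, -0.8500)
q' = (0.7011, 0.0810, -0.0176, 0.7082)
v' = (1.3200, 1.3733, 1.3467)
ω' = (1.0116, -1.3136, 0.2748)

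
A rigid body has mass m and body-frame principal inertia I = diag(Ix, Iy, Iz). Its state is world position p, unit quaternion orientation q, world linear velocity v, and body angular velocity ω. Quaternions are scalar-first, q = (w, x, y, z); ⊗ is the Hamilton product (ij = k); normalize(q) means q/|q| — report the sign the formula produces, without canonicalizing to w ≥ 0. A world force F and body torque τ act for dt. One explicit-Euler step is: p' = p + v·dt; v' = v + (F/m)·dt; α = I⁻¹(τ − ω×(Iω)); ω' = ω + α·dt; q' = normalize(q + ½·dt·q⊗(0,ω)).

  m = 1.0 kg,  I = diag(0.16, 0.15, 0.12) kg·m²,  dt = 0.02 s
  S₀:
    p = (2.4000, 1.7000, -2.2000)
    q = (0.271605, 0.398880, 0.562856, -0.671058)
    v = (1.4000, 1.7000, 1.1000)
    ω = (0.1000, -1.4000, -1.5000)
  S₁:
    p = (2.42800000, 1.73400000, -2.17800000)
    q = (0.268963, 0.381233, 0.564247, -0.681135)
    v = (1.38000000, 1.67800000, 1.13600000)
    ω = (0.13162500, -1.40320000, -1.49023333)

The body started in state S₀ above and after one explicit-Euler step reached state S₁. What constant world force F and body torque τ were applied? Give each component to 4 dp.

rate change Δω = (0.03162500, -0.00320000, 0.00976667)
precession coupling = (-0.0630, -0.0060, 0.0014)
I·α + gyro = (0.1900, -0.0300, 0.0600)
velocity change Δv = (-0.02000000, -0.02200000, 0.03600000)
m·(v₁−v₀)/dt = (-1.0000, -1.1000, 1.8000)

F = (-1.0000, -1.1000, 1.8000)
τ = (0.1900, -0.0300, 0.0600)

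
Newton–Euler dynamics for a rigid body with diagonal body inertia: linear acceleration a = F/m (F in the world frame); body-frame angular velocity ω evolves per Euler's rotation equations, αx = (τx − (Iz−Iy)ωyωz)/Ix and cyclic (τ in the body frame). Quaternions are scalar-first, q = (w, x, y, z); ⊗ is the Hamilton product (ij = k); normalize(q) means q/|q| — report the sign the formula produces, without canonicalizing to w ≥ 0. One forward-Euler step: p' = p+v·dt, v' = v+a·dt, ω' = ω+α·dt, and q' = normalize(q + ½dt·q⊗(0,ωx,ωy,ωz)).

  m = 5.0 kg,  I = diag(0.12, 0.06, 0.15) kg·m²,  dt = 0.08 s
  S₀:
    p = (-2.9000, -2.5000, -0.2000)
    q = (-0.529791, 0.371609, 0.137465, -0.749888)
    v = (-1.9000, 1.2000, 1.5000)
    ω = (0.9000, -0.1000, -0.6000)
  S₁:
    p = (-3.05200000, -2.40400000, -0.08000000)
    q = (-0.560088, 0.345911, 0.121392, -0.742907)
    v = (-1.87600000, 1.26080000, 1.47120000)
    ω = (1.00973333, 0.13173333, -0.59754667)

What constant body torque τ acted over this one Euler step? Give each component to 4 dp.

ω₁ − ω₀ = (0.10973333, 0.23173333, 0.00245333)
ω₀×(Iω₀) = (0.0054, 0.0162, 0.0054)
τ = I·(Δω/dt) + ω₀×(Iω₀) = (0.1700, 0.1900, 0.0100)

τ = (0.1700, 0.1900, 0.0100)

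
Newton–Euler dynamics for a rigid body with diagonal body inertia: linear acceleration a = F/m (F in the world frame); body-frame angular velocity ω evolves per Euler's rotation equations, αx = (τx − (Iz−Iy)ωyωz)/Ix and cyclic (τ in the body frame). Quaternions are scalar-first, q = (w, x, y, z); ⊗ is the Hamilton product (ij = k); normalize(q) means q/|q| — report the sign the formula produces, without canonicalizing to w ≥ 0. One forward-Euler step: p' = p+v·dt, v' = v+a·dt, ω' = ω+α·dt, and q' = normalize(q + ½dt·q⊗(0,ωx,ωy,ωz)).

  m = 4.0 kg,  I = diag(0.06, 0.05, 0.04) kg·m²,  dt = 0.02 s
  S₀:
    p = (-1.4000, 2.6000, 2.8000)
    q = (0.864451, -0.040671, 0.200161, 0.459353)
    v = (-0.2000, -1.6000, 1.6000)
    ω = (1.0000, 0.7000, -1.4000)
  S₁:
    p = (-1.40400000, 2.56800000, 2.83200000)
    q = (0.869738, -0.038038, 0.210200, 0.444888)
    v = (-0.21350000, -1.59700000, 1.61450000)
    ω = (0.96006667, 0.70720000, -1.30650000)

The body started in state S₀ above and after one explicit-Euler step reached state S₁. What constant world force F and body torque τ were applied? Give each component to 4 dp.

F = (-2.7000, 0.6000, 2.9000)
τ = (-0.1100, -0.0100, 0.1800)

velocity change Δv = (-0.01350000, 0.00300000, 0.01450000)
m·(v₁−v₀)/dt = (-2.7000, 0.6000, 2.9000)
Δω = ω₁−ω₀ = (-0.03993333, 0.00720000, 0.09350000)
applied torque τ = (-0.1100, -0.0100, 0.1800)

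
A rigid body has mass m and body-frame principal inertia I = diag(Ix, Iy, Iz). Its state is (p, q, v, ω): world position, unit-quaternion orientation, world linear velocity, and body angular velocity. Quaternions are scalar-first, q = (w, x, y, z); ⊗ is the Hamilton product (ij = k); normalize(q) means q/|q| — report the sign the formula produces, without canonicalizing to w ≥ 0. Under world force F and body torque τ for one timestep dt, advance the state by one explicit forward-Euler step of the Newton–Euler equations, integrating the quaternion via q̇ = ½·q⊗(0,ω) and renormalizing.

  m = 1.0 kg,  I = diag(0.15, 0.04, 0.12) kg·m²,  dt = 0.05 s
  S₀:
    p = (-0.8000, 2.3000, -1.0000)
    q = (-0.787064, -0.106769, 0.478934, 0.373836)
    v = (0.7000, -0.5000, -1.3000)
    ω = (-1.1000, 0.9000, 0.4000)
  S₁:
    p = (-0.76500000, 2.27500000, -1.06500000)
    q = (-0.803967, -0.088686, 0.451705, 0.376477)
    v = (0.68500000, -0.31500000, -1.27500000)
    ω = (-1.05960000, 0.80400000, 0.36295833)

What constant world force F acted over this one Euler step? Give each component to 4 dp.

v₁ − v₀ = (-0.01500000, 0.18500000, 0.02500000)
applied force F = (-0.3000, 3.7000, 0.5000)

F = (-0.3000, 3.7000, 0.5000)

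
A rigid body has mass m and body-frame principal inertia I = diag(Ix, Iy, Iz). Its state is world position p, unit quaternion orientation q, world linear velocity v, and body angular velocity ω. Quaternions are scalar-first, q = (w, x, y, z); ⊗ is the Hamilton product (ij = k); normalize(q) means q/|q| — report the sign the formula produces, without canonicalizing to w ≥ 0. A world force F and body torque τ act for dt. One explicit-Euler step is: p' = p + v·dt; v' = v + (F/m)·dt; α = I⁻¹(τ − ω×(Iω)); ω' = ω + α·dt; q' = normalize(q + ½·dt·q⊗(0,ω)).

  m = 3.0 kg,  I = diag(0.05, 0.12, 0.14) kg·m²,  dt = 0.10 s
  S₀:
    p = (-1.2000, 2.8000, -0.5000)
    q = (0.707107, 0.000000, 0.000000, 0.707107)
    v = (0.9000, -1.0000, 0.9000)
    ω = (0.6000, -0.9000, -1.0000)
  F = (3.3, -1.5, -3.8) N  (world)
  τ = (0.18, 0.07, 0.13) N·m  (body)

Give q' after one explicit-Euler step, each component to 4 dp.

Hamilton product q⊗(0,ω) = (0.7071070, 1.0606605, -0.2121321, -0.7071070)
q + ½dt·q⊗(0,ω), renormalized = (0.7405, 0.0529, -0.0106, 0.6699)

q' = (0.7405, 0.0529, -0.0106, 0.6699)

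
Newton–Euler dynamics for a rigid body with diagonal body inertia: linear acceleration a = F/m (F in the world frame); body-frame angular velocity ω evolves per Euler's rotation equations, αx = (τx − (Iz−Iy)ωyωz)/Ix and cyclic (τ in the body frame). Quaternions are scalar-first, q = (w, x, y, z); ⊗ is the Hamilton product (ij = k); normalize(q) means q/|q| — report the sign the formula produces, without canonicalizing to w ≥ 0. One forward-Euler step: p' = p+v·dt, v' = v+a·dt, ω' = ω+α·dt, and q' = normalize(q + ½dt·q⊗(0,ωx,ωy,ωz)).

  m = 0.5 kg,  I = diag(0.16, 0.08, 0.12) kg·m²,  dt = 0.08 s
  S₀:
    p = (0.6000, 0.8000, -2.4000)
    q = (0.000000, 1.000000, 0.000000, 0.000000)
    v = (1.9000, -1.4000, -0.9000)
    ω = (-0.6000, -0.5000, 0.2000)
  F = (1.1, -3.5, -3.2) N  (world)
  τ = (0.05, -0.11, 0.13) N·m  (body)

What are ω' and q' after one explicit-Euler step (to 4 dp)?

ω×(Iω) gyroscopic = (-0.0040, -0.0048, -0.0240)
angular accel α = (0.3375, -1.3150, 1.2833)
ω + α·dt = (-0.5730, -0.6052, 0.3027)
q⊗(0,ω) = (0.6000000, 0.0000000, -0.2000000, -0.5000000)
updated quaternion q' = (0.0240, 0.9995, -0.0080, -0.0200)

ω' = (-0.5730, -0.6052, 0.3027)
q' = (0.0240, 0.9995, -0.0080, -0.0200)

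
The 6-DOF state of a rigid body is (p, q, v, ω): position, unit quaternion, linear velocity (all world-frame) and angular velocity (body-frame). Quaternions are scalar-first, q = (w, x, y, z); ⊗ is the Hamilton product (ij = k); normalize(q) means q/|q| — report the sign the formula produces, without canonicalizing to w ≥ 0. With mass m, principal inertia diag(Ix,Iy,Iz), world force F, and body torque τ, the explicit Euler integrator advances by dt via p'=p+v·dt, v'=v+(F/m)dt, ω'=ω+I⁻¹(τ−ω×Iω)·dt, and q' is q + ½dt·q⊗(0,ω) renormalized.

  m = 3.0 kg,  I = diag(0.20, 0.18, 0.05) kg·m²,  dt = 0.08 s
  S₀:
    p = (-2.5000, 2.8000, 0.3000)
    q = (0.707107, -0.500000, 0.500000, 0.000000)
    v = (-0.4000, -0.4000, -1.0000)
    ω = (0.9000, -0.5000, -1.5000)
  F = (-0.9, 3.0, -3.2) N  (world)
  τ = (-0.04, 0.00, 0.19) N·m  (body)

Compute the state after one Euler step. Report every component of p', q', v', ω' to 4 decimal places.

p' = (-2.5320, 2.7680, 0.2200)
q' = (0.7332, -0.5032, 0.4547, -0.0503)
v' = (-0.4240, -0.3200, -1.0853)
ω' = (0.9230, -0.4100, -1.2104)

precession coupling ω×(Iω) = (-0.0975, -0.2025, 0.0090)
angular accel α = (0.2875, 1.1250, 3.6200)
ω' = ω + α·dt = (0.9230, -0.4100, -1.2104)
2q̇ = q⊗(0,ω) = (0.7000000, -0.1136037, -1.1035535, -1.2606605)
updated quaternion q' = (0.7332, -0.5032, 0.4547, -0.0503)
p' = p + v·dt = (-2.5320, 2.7680, 0.2200)
v + (F/m)dt = (-0.4240, -0.3200, -1.0853)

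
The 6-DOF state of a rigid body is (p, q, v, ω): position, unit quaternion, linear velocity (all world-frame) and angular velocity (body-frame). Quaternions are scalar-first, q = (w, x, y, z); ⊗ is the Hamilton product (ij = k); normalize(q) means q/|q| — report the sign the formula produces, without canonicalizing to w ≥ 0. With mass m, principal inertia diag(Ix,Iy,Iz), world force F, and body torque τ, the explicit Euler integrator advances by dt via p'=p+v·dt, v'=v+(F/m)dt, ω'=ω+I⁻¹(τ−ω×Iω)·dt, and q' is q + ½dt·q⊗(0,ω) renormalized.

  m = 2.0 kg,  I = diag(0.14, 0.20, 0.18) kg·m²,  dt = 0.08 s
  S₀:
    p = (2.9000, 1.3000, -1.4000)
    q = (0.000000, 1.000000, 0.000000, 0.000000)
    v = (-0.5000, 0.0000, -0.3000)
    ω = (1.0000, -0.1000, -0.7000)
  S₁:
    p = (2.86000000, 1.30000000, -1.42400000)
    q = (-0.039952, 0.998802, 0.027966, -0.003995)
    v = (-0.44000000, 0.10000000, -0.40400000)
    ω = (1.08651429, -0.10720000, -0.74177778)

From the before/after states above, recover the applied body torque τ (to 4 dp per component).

ω₁ − ω₀ = (0.08651429, -0.00720000, -0.04177778)
gyro term ω₀×Iω₀ = (-0.0014, 0.0280, -0.0060)
I·α + gyro = (0.1500, 0.0100, -0.1000)

τ = (0.1500, 0.0100, -0.1000)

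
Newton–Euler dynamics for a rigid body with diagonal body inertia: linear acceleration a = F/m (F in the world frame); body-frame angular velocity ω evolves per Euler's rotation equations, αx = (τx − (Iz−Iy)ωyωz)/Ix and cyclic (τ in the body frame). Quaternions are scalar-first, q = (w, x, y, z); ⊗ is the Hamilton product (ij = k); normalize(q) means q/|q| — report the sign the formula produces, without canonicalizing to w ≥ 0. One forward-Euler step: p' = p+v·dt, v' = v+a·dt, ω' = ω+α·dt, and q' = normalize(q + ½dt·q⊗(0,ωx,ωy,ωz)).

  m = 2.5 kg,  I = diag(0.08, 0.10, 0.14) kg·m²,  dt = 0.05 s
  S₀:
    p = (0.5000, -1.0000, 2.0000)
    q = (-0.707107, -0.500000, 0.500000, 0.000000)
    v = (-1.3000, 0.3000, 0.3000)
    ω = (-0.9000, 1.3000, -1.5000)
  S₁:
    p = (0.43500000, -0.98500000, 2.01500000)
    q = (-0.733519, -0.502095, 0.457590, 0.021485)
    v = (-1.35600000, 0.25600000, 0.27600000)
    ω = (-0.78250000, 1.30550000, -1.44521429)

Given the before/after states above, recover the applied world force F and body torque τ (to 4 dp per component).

ω₁ − ω₀ = (0.11750000, 0.00550000, 0.05478571)
precession coupling = (-0.0780, -0.0810, -0.0234)
τ = I·(Δω/dt) + ω₀×(Iω₀) = (0.1100, -0.0700, 0.1300)
Δv = v₁−v₀ = (-0.05600000, -0.04400000, -0.02400000)
m·(v₁−v₀)/dt = (-2.8000, -2.2000, -1.2000)

F = (-2.8000, -2.2000, -1.2000)
τ = (0.1100, -0.0700, 0.1300)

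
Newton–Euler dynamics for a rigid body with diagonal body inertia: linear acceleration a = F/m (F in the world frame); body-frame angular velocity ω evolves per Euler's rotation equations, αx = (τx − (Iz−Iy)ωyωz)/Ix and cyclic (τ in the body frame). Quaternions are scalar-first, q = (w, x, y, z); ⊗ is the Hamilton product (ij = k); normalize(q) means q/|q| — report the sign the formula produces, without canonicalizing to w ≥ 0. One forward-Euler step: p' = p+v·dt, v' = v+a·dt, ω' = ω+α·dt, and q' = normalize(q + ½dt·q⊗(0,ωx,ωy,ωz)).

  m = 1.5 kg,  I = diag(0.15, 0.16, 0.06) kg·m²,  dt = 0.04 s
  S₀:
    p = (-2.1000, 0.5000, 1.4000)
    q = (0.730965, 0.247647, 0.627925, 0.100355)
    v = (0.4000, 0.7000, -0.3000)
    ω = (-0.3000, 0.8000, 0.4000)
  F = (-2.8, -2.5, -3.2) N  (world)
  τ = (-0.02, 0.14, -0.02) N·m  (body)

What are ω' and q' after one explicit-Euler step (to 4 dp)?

ω' = (-0.2968, 0.8377, 0.3883)
q' = (0.7215, 0.2466, 0.6369, 0.1139)

(τ − ω×Iω)/I = (0.0800, 0.9425, -0.2933)
ω + α·dt = (-0.2968, 0.8377, 0.3883)
Hamilton product q⊗(0,ω) = (-0.4681879, -0.0484035, 0.4556067, 0.6788811)
updated quaternion q' = (0.7215, 0.2466, 0.6369, 0.1139)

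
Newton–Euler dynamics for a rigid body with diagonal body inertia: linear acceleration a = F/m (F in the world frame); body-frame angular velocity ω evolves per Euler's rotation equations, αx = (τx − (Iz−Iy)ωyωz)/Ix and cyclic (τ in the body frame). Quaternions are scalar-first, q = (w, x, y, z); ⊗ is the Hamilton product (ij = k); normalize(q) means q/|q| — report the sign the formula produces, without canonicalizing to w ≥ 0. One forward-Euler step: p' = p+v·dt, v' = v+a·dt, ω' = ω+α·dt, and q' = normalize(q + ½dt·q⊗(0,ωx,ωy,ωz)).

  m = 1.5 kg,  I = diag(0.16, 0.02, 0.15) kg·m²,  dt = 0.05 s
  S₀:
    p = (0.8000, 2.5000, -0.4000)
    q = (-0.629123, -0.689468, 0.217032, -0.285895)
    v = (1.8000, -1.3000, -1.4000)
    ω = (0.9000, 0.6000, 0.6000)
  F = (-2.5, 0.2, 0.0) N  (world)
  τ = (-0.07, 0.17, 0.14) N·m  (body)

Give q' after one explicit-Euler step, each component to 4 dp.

q' = (-0.6123, -0.6957, 0.2114, -0.3104)

2q̇ = q⊗(0,ω) = (0.6618390, -0.2644545, -0.2210985, -0.9864834)
q + ½dt·q⊗(0,ω), renormalized = (-0.6123, -0.6957, 0.2114, -0.3104)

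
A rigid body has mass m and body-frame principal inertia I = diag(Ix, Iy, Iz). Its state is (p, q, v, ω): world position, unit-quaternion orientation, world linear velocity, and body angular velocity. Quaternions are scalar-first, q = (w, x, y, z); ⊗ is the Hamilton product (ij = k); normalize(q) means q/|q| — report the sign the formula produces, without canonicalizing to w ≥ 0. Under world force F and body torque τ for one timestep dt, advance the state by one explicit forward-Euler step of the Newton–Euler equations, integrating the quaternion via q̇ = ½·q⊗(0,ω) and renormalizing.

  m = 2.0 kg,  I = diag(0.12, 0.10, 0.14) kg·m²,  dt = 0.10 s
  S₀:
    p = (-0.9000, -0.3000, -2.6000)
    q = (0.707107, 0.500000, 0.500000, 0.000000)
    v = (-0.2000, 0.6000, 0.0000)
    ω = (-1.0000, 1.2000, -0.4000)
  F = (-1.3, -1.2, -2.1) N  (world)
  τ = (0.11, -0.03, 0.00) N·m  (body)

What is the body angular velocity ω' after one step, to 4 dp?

angular accel α = (1.0767, -0.2200, -0.1714)
new body rate ω' = (-0.8923, 1.1780, -0.4171)

ω' = (-0.8923, 1.1780, -0.4171)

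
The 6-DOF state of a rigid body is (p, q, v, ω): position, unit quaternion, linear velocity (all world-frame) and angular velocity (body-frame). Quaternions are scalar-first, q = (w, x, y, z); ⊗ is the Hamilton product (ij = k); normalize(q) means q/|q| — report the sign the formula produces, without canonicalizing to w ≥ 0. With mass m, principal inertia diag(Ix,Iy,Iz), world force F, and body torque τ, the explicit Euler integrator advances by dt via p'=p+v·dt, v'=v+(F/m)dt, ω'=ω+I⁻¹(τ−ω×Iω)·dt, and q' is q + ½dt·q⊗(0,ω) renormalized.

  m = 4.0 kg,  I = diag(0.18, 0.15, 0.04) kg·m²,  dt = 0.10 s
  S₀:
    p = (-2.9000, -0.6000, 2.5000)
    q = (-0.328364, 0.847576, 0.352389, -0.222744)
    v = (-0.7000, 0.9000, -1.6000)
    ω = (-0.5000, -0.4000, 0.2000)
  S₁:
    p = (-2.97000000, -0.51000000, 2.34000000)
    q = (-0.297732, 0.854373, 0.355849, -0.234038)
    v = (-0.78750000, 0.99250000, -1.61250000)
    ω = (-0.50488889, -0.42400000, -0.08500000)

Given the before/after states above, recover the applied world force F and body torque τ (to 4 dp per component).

Δω = ω₁−ω₀ = (-0.00488889, -0.02400000, -0.28500000)
ω₀×(Iω₀) = (0.0088, -0.0140, -0.0060)
τ = I·(Δω/dt) + ω₀×(Iω₀) = (0.0000, -0.0500, -0.1200)
v₁ − v₀ = (-0.08750000, 0.09250000, -0.01250000)
applied force F = (-3.5000, 3.7000, -0.5000)

F = (-3.5000, 3.7000, -0.5000)
τ = (0.0000, -0.0500, -0.1200)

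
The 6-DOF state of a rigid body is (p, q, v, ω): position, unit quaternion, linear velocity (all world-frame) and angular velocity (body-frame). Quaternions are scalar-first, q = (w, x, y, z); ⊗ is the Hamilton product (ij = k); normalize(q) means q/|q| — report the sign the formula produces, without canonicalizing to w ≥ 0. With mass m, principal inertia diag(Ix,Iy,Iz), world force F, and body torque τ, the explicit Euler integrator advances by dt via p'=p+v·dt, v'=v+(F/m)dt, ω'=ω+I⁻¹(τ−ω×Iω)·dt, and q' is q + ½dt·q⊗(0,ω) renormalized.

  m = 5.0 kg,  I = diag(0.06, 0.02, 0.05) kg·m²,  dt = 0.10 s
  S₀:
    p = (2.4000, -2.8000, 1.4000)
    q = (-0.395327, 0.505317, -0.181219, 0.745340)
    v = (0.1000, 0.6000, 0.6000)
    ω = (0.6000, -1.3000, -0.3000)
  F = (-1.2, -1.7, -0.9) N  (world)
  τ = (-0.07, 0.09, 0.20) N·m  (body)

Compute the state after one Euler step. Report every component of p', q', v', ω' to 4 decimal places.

gyro term ω×Iω = (0.0117, -0.0018, 0.0312)
angular accel α = (-1.3617, 4.5900, 3.3760)
ω' = ω + α·dt = (0.4638, -0.8410, 0.0376)
Hamilton product q⊗(0,ω) = (-0.3151729, 0.7861115, 1.1127242, -0.4295826)
updated quaternion q' = (-0.4100, 0.5432, -0.1252, 0.7219)
a = F/m = (-0.2400, -0.3400, -0.1800)
p + v·dt = (2.4100, -2.7400, 1.4600)
v + (F/m)dt = (0.0760, 0.5660, 0.5820)

p' = (2.4100, -2.7400, 1.4600)
q' = (-0.4100, 0.5432, -0.1252, 0.7219)
v' = (0.0760, 0.5660, 0.5820)
ω' = (0.4638, -0.8410, 0.0376)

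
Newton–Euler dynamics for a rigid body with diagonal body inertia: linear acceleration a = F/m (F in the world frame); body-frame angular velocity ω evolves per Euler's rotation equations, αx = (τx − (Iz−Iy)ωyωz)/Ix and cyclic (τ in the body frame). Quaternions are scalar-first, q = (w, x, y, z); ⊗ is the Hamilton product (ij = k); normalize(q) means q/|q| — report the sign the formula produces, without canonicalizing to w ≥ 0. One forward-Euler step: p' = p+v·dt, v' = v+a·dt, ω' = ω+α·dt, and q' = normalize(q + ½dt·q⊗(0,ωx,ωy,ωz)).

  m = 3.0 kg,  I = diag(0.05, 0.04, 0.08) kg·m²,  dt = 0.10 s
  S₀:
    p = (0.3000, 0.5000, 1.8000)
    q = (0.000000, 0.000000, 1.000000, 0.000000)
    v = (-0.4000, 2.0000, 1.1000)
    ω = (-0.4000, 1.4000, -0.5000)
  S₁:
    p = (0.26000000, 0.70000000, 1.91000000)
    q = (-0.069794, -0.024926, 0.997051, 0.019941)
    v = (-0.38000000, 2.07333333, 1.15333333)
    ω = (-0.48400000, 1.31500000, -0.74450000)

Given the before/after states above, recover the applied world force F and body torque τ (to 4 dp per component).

rate change Δω = (-0.08400000, -0.08500000, -0.24450000)
gyro term ω₀×Iω₀ = (-0.0280, -0.0060, 0.0056)
I·α + gyro = (-0.0700, -0.0400, -0.1900)
Δv = v₁−v₀ = (0.02000000, 0.07333333, 0.05333333)
F = m·Δv/dt = (0.6000, 2.2000, 1.6000)

F = (0.6000, 2.2000, 1.6000)
τ = (-0.0700, -0.0400, -0.1900)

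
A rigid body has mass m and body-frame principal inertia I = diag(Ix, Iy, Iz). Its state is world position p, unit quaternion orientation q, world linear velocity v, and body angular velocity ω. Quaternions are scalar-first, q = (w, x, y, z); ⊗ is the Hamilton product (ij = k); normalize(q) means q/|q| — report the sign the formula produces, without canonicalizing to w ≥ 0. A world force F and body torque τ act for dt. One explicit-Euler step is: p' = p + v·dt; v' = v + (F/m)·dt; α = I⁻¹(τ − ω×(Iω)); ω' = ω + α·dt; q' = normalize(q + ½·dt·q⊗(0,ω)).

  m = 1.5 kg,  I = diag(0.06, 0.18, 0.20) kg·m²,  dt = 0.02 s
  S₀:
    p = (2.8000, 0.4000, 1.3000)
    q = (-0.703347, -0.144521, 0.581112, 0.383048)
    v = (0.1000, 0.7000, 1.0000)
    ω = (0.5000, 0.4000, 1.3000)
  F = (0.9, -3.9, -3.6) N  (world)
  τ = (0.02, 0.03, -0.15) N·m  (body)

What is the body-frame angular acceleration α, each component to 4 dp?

α = (0.1600, 0.6722, -0.8700)

precession coupling ω×(Iω) = (0.0104, -0.0910, 0.0240)
(τ − ω×Iω)/I = (0.1600, 0.6722, -0.8700)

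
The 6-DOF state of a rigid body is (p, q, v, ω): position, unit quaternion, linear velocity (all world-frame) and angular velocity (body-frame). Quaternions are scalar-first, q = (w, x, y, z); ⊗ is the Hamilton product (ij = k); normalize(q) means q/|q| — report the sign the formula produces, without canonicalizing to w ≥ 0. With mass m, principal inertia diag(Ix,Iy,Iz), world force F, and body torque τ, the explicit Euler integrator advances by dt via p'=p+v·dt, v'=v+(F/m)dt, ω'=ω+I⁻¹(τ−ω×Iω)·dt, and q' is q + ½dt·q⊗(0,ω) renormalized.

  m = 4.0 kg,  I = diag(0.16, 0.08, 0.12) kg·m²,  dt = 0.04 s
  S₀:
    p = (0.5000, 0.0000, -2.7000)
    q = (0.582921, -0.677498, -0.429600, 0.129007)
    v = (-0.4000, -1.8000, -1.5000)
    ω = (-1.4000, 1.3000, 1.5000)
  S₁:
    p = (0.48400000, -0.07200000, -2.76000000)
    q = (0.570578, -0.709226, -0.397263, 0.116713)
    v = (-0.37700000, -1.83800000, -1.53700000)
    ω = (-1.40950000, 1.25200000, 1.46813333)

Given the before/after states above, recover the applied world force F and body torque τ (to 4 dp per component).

F = (2.3000, -3.8000, -3.7000)
τ = (0.0400, -0.1800, 0.0500)

ω₁ − ω₀ = (-0.00950000, -0.04800000, -0.03186667)
gyro term ω₀×Iω₀ = (0.0780, -0.0840, 0.1456)
I·α + gyro = (0.0400, -0.1800, 0.0500)
velocity change Δv = (0.02300000, -0.03800000, -0.03700000)
F = m·Δv/dt = (2.3000, -3.8000, -3.7000)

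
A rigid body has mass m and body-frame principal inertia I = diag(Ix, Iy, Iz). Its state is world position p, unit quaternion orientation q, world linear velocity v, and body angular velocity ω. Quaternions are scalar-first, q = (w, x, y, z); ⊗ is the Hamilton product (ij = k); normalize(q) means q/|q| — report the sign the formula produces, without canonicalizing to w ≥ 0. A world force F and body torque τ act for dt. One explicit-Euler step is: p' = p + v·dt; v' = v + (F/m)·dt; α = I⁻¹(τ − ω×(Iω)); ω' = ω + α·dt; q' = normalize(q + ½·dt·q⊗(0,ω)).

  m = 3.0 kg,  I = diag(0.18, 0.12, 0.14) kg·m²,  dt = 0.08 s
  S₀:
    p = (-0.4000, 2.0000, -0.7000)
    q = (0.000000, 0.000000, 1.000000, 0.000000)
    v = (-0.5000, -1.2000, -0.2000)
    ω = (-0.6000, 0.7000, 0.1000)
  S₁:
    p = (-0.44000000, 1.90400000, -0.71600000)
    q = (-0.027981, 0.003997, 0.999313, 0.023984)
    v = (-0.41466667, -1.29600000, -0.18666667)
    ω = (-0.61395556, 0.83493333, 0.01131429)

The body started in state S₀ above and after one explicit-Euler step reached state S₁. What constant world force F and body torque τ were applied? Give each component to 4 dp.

velocity change Δv = (0.08533333, -0.09600000, 0.01333333)
applied force F = (3.2000, -3.6000, 0.5000)
rate change Δω = (-0.01395556, 0.13493333, -0.08868571)
τ = I·(Δω/dt) + ω₀×(Iω₀) = (-0.0300, 0.2000, -0.1300)

F = (3.2000, -3.6000, 0.5000)
τ = (-0.0300, 0.2000, -0.1300)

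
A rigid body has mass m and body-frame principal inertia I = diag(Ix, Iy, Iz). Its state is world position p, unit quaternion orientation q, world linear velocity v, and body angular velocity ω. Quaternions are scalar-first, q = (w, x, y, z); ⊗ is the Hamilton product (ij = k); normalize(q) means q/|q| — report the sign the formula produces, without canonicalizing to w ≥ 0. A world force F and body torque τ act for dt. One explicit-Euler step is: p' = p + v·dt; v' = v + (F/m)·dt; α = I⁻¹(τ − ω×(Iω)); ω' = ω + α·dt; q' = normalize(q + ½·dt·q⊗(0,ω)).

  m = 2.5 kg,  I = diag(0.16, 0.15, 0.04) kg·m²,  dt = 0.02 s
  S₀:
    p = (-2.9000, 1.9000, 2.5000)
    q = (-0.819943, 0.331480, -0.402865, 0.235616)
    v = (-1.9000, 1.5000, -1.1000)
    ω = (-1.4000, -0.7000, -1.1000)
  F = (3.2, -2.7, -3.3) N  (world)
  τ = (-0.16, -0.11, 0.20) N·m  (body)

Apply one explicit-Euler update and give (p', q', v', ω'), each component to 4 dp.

p' = p + v·dt = (-2.9380, 1.9300, 2.4780)
v' = v + a·dt = (-1.8744, 1.4784, -1.1264)
(τ − ω×Iω)/I = (-0.4706, -1.9653, 5.2450)
ω' = ω + α·dt = (-1.4094, -0.7393, -0.9951)
Hamilton product q⊗(0,ω) = (0.4412441, 1.7560029, 0.6087257, 0.1058903)
q' = normalize(q + ½dt·q⊗(0,ω)) = (-0.8154, 0.3490, -0.3967, 0.2366)

p' = (-2.9380, 1.9300, 2.4780)
q' = (-0.8154, 0.3490, -0.3967, 0.2366)
v' = (-1.8744, 1.4784, -1.1264)
ω' = (-1.4094, -0.7393, -0.9951)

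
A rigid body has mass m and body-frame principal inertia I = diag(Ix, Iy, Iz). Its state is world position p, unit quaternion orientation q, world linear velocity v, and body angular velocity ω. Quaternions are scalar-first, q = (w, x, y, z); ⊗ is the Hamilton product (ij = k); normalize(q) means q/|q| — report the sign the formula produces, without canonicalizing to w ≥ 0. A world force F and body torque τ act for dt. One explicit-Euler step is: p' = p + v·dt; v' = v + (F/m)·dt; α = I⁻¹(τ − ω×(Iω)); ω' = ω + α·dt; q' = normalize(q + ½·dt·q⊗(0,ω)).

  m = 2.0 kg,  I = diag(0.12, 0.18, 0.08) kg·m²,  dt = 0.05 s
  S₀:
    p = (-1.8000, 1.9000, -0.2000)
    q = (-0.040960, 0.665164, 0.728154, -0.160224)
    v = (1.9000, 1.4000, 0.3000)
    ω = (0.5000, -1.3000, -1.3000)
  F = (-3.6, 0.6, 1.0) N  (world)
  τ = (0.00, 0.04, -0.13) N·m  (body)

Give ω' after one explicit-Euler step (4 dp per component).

ω' = (0.5704, -1.2817, -1.3569)

gyro term ω×Iω = (-0.1690, -0.0260, -0.0390)
(τ − ω×Iω)/I = (1.4083, 0.3667, -1.1375)
new body rate ω' = (0.5704, -1.2817, -1.3569)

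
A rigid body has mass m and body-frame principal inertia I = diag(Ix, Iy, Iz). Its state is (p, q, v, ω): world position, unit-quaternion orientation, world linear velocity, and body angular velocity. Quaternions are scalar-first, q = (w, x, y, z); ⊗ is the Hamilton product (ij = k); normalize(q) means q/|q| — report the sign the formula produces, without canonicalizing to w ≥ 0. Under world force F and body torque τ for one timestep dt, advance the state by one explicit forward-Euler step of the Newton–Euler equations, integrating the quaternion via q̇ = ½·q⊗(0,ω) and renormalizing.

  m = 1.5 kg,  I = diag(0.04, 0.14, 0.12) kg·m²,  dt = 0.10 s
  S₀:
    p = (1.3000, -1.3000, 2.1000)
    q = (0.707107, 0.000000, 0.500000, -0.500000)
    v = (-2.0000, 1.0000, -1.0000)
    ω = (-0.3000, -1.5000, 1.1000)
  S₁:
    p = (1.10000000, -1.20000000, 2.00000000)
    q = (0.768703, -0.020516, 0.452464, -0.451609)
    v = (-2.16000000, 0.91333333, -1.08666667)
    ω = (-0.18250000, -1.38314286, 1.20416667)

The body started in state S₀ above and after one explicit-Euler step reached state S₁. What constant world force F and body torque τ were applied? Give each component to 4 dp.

Δω = ω₁−ω₀ = (0.11750000, 0.11685714, 0.10416667)
gyro term ω₀×Iω₀ = (0.0330, 0.0264, 0.0450)
I·α + gyro = (0.0800, 0.1900, 0.1700)
velocity change Δv = (-0.16000000, -0.08666667, -0.08666667)
F = m·Δv/dt = (-2.4000, -1.3000, -1.3000)

F = (-2.4000, -1.3000, -1.3000)
τ = (0.0800, 0.1900, 0.1700)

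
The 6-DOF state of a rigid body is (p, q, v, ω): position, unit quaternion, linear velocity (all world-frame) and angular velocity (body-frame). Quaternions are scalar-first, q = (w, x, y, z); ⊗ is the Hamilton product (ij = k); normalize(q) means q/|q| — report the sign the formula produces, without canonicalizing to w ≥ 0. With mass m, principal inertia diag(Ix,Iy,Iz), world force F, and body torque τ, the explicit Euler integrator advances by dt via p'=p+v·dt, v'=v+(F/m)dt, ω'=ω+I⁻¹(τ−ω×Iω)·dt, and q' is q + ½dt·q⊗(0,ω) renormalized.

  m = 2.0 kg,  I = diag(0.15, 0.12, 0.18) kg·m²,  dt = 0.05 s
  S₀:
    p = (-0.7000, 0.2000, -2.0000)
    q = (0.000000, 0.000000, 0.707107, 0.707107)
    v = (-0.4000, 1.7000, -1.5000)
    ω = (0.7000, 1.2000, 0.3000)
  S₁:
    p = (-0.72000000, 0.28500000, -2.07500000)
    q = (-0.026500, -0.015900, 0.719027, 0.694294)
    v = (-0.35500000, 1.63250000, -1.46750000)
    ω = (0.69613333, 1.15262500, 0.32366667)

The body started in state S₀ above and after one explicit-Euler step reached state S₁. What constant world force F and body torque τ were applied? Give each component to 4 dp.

F = (1.8000, -2.7000, 1.3000)
τ = (0.0100, -0.1200, 0.0600)

v₁ − v₀ = (0.04500000, -0.06750000, 0.03250000)
m·(v₁−v₀)/dt = (1.8000, -2.7000, 1.3000)
Δω = ω₁−ω₀ = (-0.00386667, -0.04737500, 0.02366667)
gyro term ω₀×Iω₀ = (0.0216, -0.0063, -0.0252)
τ = I·(Δω/dt) + ω₀×(Iω₀) = (0.0100, -0.1200, 0.0600)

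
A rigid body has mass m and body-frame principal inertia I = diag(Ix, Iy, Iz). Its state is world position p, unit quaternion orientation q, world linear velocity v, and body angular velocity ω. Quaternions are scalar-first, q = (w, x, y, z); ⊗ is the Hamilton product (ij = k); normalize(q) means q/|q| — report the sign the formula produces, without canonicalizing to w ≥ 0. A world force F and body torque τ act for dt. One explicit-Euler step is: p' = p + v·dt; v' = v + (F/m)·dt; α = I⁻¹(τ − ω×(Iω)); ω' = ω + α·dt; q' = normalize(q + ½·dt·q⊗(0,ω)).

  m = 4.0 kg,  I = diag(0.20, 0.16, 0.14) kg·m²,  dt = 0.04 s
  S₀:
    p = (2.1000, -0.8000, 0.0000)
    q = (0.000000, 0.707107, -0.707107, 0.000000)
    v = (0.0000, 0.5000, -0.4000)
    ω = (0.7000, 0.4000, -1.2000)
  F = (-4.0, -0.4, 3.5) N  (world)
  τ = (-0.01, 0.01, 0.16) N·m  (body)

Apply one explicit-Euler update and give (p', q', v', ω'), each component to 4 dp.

p' = (2.1000, -0.7800, -0.0160)
q' = (-0.0042, 0.7238, -0.6898, 0.0155)
v' = (-0.0400, 0.4960, -0.3650)
ω' = (0.6961, 0.4151, -1.1511)

ω×(Iω) gyroscopic = (0.0096, -0.0504, -0.0112)
(τ − ω×Iω)/I = (-0.0980, 0.3775, 1.2229)
ω' = ω + α·dt = (0.6961, 0.4151, -1.1511)
2q̇ = q⊗(0,ω) = (-0.2121321, 0.8485284, 0.8485284, 0.7778177)
updated quaternion q' = (-0.0042, 0.7238, -0.6898, 0.0155)
a = (-1.0000, -0.1000, 0.8750)
p' = p + v·dt = (2.1000, -0.7800, -0.0160)
v + (F/m)dt = (-0.0400, 0.4960, -0.3650)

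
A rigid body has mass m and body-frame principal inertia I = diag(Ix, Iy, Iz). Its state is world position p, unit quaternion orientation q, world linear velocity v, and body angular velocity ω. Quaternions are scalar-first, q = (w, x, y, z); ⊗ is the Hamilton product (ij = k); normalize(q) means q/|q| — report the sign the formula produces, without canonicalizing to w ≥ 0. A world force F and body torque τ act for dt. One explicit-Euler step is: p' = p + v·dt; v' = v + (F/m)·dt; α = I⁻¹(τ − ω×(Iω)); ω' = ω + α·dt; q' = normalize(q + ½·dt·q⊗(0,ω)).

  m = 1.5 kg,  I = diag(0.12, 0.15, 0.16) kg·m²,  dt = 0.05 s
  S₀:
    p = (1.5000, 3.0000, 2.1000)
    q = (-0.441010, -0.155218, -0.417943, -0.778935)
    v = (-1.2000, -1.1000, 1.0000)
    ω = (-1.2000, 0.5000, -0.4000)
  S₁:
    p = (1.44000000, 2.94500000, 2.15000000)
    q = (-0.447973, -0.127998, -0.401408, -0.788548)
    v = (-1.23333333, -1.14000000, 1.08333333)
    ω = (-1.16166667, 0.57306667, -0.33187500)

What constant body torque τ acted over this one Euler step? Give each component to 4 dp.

τ = (0.0900, 0.2000, 0.2000)

Δω = ω₁−ω₀ = (0.03833333, 0.07306667, 0.06812500)
τ = I·(Δω/dt) + ω₀×(Iω₀) = (0.0900, 0.2000, 0.2000)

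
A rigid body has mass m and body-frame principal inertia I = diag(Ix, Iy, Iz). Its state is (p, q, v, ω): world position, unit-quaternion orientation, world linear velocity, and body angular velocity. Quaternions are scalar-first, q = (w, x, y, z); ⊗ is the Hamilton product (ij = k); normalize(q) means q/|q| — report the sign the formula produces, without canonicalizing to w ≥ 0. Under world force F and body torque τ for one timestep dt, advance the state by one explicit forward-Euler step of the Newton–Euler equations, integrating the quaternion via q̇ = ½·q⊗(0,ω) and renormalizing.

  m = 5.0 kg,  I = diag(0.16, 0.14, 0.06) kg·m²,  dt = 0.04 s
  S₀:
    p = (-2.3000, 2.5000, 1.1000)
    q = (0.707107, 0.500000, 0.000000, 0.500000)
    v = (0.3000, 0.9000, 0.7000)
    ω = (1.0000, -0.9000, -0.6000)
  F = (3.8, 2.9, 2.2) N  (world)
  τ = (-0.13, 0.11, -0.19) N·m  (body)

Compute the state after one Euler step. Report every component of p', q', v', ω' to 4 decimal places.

new position p' = (-2.2880, 2.5360, 1.1280)
new velocity v' = (0.3304, 0.9232, 0.7176)
α = I⁻¹(τ − ω×Iω) = (-0.5425, 1.2143, -3.4667)
ω + α·dt = (0.9783, -0.8514, -0.7387)
q⊗(0,ω) = (-0.2000000, 1.1571070, 0.1636037, -0.8742642)
q' = normalize(q + ½dt·q⊗(0,ω)) = (0.7028, 0.5229, 0.0033, 0.4823)

p' = (-2.2880, 2.5360, 1.1280)
q' = (0.7028, 0.5229, 0.0033, 0.4823)
v' = (0.3304, 0.9232, 0.7176)
ω' = (0.9783, -0.8514, -0.7387)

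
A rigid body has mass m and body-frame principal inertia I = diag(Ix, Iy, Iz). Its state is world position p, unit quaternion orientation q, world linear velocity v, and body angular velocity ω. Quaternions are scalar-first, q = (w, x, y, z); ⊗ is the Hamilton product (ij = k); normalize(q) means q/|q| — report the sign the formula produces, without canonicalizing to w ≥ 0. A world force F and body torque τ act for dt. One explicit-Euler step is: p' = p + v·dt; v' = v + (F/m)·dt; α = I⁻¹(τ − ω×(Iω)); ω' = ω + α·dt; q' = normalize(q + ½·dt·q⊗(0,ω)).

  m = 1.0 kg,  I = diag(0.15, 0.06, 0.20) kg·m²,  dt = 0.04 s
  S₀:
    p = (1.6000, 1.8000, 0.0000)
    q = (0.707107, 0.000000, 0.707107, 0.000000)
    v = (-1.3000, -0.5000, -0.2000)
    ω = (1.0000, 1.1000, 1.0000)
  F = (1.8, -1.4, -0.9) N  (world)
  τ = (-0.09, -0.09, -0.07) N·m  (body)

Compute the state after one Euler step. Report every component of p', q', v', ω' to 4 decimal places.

α = I⁻¹(τ − ω×Iω) = (-1.6267, -0.6667, 0.1450)
ω' = ω + α·dt = (0.9349, 1.0733, 1.0058)
2q̇ = q⊗(0,ω) = (-0.7778177, 1.4142140, 0.7778177, 0.0000000)
q + ½dt·q⊗(0,ω), renormalized = (0.6911, 0.0283, 0.7222, 0.0000)
p' = p + v·dt = (1.5480, 1.7800, -0.0080)
v' = v + a·dt = (-1.2280, -0.5560, -0.2360)

p' = (1.5480, 1.7800, -0.0080)
q' = (0.6911, 0.0283, 0.7222, 0.0000)
v' = (-1.2280, -0.5560, -0.2360)
ω' = (0.9349, 1.0733, 1.0058)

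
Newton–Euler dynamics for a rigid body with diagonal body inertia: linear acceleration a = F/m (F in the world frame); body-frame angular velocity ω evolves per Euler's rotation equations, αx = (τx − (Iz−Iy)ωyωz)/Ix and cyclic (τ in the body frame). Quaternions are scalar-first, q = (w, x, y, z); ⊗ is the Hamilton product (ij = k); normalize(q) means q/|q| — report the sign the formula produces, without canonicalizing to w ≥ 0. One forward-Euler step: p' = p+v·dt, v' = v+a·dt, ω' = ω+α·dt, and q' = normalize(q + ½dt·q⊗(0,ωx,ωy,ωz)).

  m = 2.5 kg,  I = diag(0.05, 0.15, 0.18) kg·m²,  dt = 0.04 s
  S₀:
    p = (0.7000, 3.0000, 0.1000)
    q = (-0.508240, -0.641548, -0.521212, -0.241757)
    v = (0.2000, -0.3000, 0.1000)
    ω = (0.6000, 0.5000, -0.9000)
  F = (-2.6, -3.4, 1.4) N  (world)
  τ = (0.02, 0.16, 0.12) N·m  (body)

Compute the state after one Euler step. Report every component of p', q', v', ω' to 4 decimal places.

a = F/m = (-1.0400, -1.3600, 0.5600)
p + v·dt = (0.7080, 2.9880, 0.1040)
v + (F/m)dt = (0.1584, -0.3544, 0.1224)
(τ − ω×Iω)/I = (0.6700, 0.5987, 0.5000)
new body rate ω' = (0.6268, 0.5239, -0.8800)
Hamilton product q⊗(0,ω) = (0.4279535, 0.2850253, -0.9765674, 0.4493692)
updated quaternion q' = (-0.4995, -0.6357, -0.5406, -0.2327)

p' = (0.7080, 2.9880, 0.1040)
q' = (-0.4995, -0.6357, -0.5406, -0.2327)
v' = (0.1584, -0.3544, 0.1224)
ω' = (0.6268, 0.5239, -0.8800)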